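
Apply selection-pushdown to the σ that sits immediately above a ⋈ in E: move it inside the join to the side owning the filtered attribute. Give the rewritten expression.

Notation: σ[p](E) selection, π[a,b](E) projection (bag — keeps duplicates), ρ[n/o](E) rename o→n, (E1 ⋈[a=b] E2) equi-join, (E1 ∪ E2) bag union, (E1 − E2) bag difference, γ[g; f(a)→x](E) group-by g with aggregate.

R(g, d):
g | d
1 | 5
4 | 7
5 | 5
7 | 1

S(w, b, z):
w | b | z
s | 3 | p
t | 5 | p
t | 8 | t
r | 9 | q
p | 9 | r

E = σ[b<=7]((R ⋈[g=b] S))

σ filters on b, owned by the right side.
E' = (R ⋈[g=b] σ[b<=7](S))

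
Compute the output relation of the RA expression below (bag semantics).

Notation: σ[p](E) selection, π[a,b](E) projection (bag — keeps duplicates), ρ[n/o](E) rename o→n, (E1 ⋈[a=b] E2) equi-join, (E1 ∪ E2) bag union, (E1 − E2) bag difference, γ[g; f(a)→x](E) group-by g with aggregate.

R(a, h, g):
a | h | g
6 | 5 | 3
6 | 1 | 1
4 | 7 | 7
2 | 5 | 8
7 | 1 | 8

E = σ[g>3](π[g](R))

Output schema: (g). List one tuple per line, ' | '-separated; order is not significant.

Per-node cardinality:
  R → 5
  π[g](R) → 5
  σ[g>3](π[g](R)) → 3

== RESULT ==
g
7
8
8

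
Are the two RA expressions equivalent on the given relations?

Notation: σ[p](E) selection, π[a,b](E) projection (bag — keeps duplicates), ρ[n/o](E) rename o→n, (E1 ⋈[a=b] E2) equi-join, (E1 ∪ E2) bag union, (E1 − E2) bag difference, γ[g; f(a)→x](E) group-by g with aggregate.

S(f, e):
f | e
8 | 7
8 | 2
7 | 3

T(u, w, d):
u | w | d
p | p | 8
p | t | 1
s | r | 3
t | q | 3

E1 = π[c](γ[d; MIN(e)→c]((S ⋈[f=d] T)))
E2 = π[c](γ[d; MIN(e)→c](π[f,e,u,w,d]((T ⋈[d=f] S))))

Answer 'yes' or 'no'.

E1 row counts bottom-up:
  S → 3
  T → 4
  (S ⋈[f=d] T) → 2
  γ[d; MIN(e)→c]((S ⋈[f=d] T)) → 1
  π[c](γ[d; MIN(e)→c]((S ⋈[f=d] T))) → 1
E2 row counts bottom-up:
  T → 4
  S → 3
  (T ⋈[d=f] S) → 2
  π[f,e,u,w,d]((T ⋈[d=f] S)) → 2
  γ[d; MIN(e)→c](π[f,e,u,w,d]((T ⋈[d=f] S))) → 1
  π[c](γ[d; MIN(e)→c](π[f,e,u,w,d]((T ⋈[d=f] S)))) → 1

E1 and E2 produce the same multiset:
c
2

yes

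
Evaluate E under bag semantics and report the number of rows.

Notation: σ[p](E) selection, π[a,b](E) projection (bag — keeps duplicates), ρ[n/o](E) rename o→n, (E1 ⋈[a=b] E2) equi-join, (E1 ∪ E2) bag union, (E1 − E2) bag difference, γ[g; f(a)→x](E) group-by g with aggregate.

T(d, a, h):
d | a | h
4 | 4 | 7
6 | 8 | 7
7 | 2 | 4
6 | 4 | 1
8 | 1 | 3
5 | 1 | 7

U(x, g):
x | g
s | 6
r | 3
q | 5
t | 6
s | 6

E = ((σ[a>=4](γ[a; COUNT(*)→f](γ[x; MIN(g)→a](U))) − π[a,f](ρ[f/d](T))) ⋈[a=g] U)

Subexpression sizes:
  U → 5
  γ[x; MIN(g)→a](U) → 4
  γ[a; COUNT(*)→f](γ[x; MIN(g)→a](U)) → 3
  σ[a>=4](γ[a; COUNT(*)→f](γ[x; MIN(g)→a](U))) → 2
  T → 6
  ρ[f/d](T) → 6
  π[a,f](ρ[f/d](T)) → 6
  (σ[a>=4](γ[a; COUNT(*)→f](γ[x; MIN(g)→a](U))) − π[a,f](ρ[f/d](T))) → 2
  U → 5
  ((σ[a>=4](γ[a; COUNT(*)→f](γ[x; MIN(g)→a](U))) − π[a,f](ρ[f/d](T))) ⋈[a=g] U) → 4

|E| = 4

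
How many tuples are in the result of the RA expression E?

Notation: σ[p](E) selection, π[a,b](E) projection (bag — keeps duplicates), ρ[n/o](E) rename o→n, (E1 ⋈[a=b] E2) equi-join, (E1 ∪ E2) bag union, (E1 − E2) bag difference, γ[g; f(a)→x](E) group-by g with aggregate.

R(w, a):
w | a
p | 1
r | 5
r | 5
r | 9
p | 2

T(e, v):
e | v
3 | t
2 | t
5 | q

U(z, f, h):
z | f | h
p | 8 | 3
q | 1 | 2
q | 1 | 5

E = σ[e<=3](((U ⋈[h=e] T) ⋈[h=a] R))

Row counts bottom-up:
  U → 3
  T → 3
  (U ⋈[h=e] T) → 3
  R → 5
  ((U ⋈[h=e] T) ⋈[h=a] R) → 3
  σ[e<=3](((U ⋈[h=e] T) ⋈[h=a] R)) → 1

|E| = 1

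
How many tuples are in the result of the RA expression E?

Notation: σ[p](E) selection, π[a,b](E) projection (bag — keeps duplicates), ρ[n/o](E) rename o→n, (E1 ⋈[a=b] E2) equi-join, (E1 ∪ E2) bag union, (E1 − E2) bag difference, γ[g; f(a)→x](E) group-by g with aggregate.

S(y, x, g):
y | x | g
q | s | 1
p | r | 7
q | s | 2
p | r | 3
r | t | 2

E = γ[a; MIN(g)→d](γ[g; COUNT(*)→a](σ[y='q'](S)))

Row counts bottom-up:
  S → 5
  σ[y='q'](S) → 2
  γ[g; COUNT(*)→a](σ[y='q'](S)) → 2
  γ[a; MIN(g)→d](γ[g; COUNT(*)→a](σ[y='q'](S))) → 1

|E| = 1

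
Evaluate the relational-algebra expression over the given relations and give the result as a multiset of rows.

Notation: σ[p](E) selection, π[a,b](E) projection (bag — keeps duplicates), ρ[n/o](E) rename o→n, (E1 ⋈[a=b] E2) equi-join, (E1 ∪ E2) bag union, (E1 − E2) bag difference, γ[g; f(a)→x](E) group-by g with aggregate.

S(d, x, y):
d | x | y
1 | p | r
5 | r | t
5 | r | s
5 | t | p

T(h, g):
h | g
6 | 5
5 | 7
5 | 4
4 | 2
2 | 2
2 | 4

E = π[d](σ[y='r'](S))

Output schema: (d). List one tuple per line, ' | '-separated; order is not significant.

Subexpression sizes:
  S → 4
  σ[y='r'](S) → 1
  π[d](σ[y='r'](S)) → 1

== RESULT ==
d
1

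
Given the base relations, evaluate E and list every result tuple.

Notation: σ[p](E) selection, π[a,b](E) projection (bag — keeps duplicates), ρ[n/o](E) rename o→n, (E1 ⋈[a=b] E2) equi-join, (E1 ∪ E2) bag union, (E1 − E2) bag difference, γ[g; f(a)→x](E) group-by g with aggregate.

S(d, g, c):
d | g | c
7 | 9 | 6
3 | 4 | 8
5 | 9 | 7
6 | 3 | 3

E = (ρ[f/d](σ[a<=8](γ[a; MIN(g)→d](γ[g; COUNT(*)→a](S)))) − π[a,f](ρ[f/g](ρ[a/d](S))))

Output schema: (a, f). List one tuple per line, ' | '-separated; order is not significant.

Subexpression sizes:
  S → 4
  γ[g; COUNT(*)→a](S) → 3
  γ[a; MIN(g)→d](γ[g; COUNT(*)→a](S)) → 2
  σ[a<=8](γ[a; MIN(g)→d](γ[g; COUNT(*)→a](S))) → 2
  ρ[f/d](σ[a<=8](γ[a; MIN(g)→d](γ[g; COUNT(*)→a](S)))) → 2
  S → 4
  ρ[a/d](S) → 4
  ρ[f/g](ρ[a/d](S)) → 4
  π[a,f](ρ[f/g](ρ[a/d](S))) → 4
  (ρ[f/d](σ[a<=8](γ[a; MIN(g)→d](γ[g; COUNT(*)→a](S)))) − π[a,f](ρ[f/g](ρ[a/d](S)))) → 2

== RESULT ==
a | f
1 | 3
2 | 9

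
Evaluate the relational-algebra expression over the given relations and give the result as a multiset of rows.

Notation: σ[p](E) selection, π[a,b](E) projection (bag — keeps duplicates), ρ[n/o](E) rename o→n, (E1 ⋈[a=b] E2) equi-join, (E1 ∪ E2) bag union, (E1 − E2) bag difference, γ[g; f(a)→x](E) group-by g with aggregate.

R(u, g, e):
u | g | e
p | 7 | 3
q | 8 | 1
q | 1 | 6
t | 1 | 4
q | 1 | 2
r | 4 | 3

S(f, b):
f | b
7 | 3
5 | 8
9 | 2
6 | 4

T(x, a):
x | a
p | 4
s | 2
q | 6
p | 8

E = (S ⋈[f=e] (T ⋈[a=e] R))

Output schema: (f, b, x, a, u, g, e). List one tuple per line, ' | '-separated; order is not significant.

Subexpression sizes:
  S → 4
  T → 4
  R → 6
  (T ⋈[a=e] R) → 3
  (S ⋈[f=e] (T ⋈[a=e] R)) → 1

== RESULT ==
f | b | x | a | u | g | e
6 | 4 | q | 6 | q | 1 | 6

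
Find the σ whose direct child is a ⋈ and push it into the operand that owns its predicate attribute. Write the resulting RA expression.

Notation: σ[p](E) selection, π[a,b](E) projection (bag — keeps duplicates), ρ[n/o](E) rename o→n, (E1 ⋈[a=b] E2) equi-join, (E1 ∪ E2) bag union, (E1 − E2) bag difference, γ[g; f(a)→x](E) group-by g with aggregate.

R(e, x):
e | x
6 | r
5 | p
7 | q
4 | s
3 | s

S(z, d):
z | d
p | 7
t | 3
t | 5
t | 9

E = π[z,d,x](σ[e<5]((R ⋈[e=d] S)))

σ filters on e, owned by the left side.
E' = π[z,d,x]((σ[e<5](R) ⋈[e=d] S))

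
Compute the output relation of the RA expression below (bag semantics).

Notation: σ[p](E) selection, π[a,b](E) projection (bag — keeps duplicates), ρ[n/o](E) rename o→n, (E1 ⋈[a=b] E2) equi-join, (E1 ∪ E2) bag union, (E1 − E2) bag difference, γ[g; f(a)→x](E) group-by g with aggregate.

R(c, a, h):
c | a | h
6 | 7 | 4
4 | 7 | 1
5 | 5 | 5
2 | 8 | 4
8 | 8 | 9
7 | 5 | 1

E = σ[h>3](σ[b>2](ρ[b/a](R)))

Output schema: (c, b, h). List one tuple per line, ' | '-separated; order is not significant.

Per-node cardinality:
  R → 6
  ρ[b/a](R) → 6
  σ[b>2](ρ[b/a](R)) → 6
  σ[h>3](σ[b>2](ρ[b/a](R))) → 4

== RESULT ==
c | b | h
2 | 8 | 4
5 | 5 | 5
6 | 7 | 4
8 | 8 | 9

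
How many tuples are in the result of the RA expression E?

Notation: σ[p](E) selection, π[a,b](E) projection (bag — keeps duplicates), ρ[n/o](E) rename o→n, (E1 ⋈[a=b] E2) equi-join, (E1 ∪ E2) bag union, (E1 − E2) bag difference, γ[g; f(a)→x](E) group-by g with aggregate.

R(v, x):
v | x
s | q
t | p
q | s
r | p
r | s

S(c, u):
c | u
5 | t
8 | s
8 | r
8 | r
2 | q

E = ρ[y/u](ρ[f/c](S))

Stepwise |·|:
  S → 5
  ρ[f/c](S) → 5
  ρ[y/u](ρ[f/c](S)) → 5

|E| = 5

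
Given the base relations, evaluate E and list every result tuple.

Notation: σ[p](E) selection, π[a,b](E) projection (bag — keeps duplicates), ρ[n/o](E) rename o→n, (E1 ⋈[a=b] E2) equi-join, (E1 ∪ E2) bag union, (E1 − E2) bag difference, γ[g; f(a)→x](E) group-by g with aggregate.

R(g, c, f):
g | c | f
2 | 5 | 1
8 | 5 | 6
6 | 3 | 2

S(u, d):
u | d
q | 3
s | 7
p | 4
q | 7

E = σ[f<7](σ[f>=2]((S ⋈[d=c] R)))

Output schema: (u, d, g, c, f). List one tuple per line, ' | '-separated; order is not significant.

Row counts bottom-up:
  S → 4
  R → 3
  (S ⋈[d=c] R) → 1
  σ[f>=2]((S ⋈[d=c] R)) → 1
  σ[f<7](σ[f>=2]((S ⋈[d=c] R))) → 1

== RESULT ==
u | d | g | c | f
q | 3 | 6 | 3 | 2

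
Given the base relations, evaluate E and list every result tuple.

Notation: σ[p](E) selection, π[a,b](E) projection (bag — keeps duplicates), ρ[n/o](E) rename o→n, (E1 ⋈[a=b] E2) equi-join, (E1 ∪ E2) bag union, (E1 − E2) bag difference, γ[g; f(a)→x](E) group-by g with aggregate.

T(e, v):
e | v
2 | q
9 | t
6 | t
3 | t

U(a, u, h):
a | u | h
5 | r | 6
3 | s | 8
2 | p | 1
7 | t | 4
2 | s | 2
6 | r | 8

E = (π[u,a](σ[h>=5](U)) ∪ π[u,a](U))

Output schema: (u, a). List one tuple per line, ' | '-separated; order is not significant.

Row counts bottom-up:
  U → 6
  σ[h>=5](U) → 3
  π[u,a](σ[h>=5](U)) → 3
  U → 6
  π[u,a](U) → 6
  (π[u,a](σ[h>=5](U)) ∪ π[u,a](U)) → 9

== RESULT ==
u | a
p | 2
r | 5
r | 5
r | 6
r | 6
s | 2
s | 3
s | 3
t | 7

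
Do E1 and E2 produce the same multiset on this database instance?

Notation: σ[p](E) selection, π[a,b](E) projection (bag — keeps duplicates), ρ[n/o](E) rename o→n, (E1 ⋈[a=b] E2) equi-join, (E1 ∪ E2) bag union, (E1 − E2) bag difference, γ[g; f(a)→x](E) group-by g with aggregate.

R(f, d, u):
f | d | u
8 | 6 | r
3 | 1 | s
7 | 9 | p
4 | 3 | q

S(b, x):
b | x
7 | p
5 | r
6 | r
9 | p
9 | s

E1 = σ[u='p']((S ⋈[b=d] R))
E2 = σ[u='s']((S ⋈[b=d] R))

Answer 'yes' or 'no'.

E1 stepwise |·|:
  S → 5
  R → 4
  (S ⋈[b=d] R) → 3
  σ[u='p']((S ⋈[b=d] R)) → 2
E2 stepwise |·|:
  S → 5
  R → 4
  (S ⋈[b=d] R) → 3
  σ[u='s']((S ⋈[b=d] R)) → 0

E1 result:
b | x | f | d | u
9 | p | 7 | 9 | p
9 | s | 7 | 9 | p
E2 result:
b | x | f | d | u
(0 rows)
Witness: (9, 'p', 7, 9, 'p') appears 1× in E1 but 0× in E2.

no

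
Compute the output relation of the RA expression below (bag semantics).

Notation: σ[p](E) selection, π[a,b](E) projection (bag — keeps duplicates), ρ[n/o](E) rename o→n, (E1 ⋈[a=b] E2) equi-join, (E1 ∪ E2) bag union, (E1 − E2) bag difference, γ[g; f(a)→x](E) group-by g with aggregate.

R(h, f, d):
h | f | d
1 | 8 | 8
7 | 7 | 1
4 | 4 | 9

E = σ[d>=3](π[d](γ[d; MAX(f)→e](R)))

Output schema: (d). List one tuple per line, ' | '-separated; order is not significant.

Stepwise |·|:
  R → 3
  γ[d; MAX(f)→e](R) → 3
  π[d](γ[d; MAX(f)→e](R)) → 3
  σ[d>=3](π[d](γ[d; MAX(f)→e](R))) → 2

== RESULT ==
d
8
9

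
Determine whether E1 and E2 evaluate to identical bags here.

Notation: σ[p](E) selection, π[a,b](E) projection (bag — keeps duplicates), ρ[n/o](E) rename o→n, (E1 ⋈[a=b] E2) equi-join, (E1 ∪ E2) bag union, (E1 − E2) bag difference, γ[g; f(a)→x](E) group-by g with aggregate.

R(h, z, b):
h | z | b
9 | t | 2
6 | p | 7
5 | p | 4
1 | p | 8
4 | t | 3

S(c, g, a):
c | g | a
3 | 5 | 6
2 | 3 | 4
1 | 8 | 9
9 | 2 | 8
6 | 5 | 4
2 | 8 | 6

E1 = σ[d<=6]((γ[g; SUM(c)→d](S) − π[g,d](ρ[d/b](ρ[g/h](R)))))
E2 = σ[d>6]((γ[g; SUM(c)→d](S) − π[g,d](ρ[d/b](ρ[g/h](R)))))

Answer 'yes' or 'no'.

E1 per-node cardinality:
  S → 6
  γ[g; SUM(c)→d](S) → 4
  R → 5
  ρ[g/h](R) → 5
  ρ[d/b](ρ[g/h](R)) → 5
  π[g,d](ρ[d/b](ρ[g/h](R))) → 5
  (γ[g; SUM(c)→d](S) − π[g,d](ρ[d/b](ρ[g/h](R)))) → 4
  σ[d<=6]((γ[g; SUM(c)→d](S) − π[g,d](ρ[d/b](ρ[g/h](R))))) → 2
E2 per-node cardinality:
  S → 6
  γ[g; SUM(c)→d](S) → 4
  R → 5
  ρ[g/h](R) → 5
  ρ[d/b](ρ[g/h](R)) → 5
  π[g,d](ρ[d/b](ρ[g/h](R))) → 5
  (γ[g; SUM(c)→d](S) − π[g,d](ρ[d/b](ρ[g/h](R)))) → 4
  σ[d>6]((γ[g; SUM(c)→d](S) − π[g,d](ρ[d/b](ρ[g/h](R))))) → 2

E1 result:
g | d
3 | 2
8 | 3
E2 result:
g | d
2 | 9
5 | 9
Witness: (2, 9) appears 0× in E1 but 1× in E2.

no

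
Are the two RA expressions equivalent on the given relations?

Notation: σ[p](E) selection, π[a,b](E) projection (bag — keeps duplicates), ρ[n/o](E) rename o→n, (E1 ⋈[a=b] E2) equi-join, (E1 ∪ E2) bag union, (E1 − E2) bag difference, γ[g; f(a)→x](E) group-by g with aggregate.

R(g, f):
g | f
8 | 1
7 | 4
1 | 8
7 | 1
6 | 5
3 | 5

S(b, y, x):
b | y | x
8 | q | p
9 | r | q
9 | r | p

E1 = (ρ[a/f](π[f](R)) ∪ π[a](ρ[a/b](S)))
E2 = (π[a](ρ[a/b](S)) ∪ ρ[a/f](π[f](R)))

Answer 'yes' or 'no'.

E1 subexpression sizes:
  R → 6
  π[f](R) → 6
  ρ[a/f](π[f](R)) → 6
  S → 3
  ρ[a/b](S) → 3
  π[a](ρ[a/b](S)) → 3
  (ρ[a/f](π[f](R)) ∪ π[a](ρ[a/b](S))) → 9
E2 subexpression sizes:
  S → 3
  ρ[a/b](S) → 3
  π[a](ρ[a/b](S)) → 3
  R → 6
  π[f](R) → 6
  ρ[a/f](π[f](R)) → 6
  (π[a](ρ[a/b](S)) ∪ ρ[a/f](π[f](R))) → 9

E1 and E2 produce the same multiset:
a
1
1
4
5
5
8
8
9
9

yes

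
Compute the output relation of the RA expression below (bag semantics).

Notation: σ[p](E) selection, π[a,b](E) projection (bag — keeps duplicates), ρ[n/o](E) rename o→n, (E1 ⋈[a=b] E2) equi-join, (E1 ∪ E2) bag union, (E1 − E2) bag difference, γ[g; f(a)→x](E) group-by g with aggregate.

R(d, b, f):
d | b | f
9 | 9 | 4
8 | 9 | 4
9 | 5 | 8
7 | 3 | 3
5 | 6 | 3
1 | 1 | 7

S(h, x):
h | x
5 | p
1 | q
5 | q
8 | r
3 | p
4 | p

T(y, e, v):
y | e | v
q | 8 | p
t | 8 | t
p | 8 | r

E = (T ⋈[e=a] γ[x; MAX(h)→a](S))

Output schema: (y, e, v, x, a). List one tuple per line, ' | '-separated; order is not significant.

Row counts bottom-up:
  T → 3
  S → 6
  γ[x; MAX(h)→a](S) → 3
  (T ⋈[e=a] γ[x; MAX(h)→a](S)) → 3

== RESULT ==
y | e | v | x | a
p | 8 | r | r | 8
q | 8 | p | r | 8
t | 8 | t | r | 8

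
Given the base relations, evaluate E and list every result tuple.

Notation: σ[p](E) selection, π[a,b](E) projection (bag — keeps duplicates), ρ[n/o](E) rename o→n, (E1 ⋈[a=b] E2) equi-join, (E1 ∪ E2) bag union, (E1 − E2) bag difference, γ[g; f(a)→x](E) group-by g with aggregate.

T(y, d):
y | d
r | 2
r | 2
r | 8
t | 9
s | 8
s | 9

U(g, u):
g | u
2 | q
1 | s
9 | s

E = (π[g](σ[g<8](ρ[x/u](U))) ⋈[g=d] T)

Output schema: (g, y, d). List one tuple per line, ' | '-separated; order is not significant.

Per-node cardinality:
  U → 3
  ρ[x/u](U) → 3
  σ[g<8](ρ[x/u](U)) → 2
  π[g](σ[g<8](ρ[x/u](U))) → 2
  T → 6
  (π[g](σ[g<8](ρ[x/u](U))) ⋈[g=d] T) → 2

== RESULT ==
g | y | d
2 | r | 2
2 | r | 2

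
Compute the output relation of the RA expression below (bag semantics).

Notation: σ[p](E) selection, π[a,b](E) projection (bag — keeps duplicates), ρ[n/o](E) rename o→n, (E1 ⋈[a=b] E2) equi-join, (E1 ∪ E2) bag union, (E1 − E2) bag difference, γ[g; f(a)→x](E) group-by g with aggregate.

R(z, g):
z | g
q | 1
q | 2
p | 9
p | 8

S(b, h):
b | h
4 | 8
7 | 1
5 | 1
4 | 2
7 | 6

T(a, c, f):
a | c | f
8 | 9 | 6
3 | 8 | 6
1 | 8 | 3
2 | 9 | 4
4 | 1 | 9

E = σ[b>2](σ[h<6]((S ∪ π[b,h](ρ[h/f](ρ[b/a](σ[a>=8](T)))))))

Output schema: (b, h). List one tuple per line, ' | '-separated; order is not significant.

Per-node cardinality:
  S → 5
  T → 5
  σ[a>=8](T) → 1
  ρ[b/a](σ[a>=8](T)) → 1
  ρ[h/f](ρ[b/a](σ[a>=8](T))) → 1
  π[b,h](ρ[h/f](ρ[b/a](σ[a>=8](T)))) → 1
  (S ∪ π[b,h](ρ[h/f](ρ[b/a](σ[a>=8](T))))) → 6
  σ[h<6]((S ∪ π[b,h](ρ[h/f](ρ[b/a](σ[a>=8](T)))))) → 3
  σ[b>2](σ[h<6]((S ∪ π[b,h](ρ[h/f](ρ[b/a](σ[a>=8](T))))))) → 3

== RESULT ==
b | h
4 | 2
5 | 1
7 | 1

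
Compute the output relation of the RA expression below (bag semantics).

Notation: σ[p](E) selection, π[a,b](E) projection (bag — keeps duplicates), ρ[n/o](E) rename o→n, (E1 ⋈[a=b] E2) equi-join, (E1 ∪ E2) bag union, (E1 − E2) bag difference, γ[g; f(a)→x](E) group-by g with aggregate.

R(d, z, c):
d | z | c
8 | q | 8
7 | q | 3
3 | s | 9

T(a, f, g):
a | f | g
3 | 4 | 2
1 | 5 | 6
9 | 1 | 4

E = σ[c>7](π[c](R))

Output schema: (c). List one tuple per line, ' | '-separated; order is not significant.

Stepwise |·|:
  R → 3
  π[c](R) → 3
  σ[c>7](π[c](R)) → 2

== RESULT ==
c
8
9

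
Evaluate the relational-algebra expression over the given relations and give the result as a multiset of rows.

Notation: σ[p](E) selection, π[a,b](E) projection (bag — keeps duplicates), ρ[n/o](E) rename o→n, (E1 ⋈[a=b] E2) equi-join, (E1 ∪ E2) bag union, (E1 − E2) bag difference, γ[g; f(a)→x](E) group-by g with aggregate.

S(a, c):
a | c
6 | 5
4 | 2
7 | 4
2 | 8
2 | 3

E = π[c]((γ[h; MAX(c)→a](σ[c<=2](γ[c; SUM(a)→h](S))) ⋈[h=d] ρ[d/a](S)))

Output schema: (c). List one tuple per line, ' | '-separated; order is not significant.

Subexpression sizes:
  S → 5
  γ[c; SUM(a)→h](S) → 5
  σ[c<=2](γ[c; SUM(a)→h](S)) → 1
  γ[h; MAX(c)→a](σ[c<=2](γ[c; SUM(a)→h](S))) → 1
  S → 5
  ρ[d/a](S) → 5
  (γ[h; MAX(c)→a](σ[c<=2](γ[c; SUM(a)→h](S))) ⋈[h=d] ρ[d/a](S)) → 1
  π[c]((γ[h; MAX(c)→a](σ[c<=2](γ[c; SUM(a)→h](S))) ⋈[h=d] ρ[d/a](S))) → 1

== RESULT ==
c
2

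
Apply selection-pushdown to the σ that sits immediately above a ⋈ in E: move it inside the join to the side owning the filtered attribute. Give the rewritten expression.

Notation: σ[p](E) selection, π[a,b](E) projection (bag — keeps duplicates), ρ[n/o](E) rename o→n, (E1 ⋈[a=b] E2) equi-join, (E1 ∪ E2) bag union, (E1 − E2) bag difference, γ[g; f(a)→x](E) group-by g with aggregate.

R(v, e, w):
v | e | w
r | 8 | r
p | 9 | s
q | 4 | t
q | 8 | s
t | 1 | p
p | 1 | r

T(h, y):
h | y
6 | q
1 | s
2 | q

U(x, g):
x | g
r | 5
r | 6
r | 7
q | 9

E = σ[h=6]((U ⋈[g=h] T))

σ filters on h, owned by the right side.
E' = (U ⋈[g=h] σ[h=6](T))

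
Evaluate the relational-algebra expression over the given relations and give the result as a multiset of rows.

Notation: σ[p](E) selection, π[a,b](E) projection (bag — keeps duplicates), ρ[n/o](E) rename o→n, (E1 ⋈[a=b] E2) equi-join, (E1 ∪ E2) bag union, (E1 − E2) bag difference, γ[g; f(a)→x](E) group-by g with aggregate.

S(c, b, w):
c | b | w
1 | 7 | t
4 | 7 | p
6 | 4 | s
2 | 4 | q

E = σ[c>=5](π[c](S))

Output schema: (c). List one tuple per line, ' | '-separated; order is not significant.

Row counts bottom-up:
  S → 4
  π[c](S) → 4
  σ[c>=5](π[c](S)) → 1

== RESULT ==
c
6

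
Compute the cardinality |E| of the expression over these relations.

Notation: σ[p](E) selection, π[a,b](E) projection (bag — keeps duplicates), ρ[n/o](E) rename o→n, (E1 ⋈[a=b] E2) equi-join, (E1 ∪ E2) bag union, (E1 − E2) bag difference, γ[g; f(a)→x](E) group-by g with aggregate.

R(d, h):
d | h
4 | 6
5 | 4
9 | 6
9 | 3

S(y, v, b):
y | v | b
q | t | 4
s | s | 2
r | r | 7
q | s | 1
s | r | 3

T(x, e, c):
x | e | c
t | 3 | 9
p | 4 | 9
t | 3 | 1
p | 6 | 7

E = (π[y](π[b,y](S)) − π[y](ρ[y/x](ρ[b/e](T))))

Subexpression sizes:
  S → 5
  π[b,y](S) → 5
  π[y](π[b,y](S)) → 5
  T → 4
  ρ[b/e](T) → 4
  ρ[y/x](ρ[b/e](T)) → 4
  π[y](ρ[y/x](ρ[b/e](T))) → 4
  (π[y](π[b,y](S)) − π[y](ρ[y/x](ρ[b/e](T)))) → 5

|E| = 5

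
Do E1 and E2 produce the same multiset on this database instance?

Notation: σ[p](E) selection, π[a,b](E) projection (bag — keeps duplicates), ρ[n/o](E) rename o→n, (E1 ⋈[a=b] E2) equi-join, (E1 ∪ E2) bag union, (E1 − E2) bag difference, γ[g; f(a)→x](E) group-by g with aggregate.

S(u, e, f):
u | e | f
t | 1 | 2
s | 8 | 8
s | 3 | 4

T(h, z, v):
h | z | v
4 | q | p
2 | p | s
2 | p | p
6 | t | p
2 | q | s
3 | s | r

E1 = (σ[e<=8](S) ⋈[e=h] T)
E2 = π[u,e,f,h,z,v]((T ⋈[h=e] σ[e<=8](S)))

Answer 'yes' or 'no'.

E1 subexpression sizes:
  S → 3
  σ[e<=8](S) → 3
  T → 6
  (σ[e<=8](S) ⋈[e=h] T) → 1
E2 subexpression sizes:
  T → 6
  S → 3
  σ[e<=8](S) → 3
  (T ⋈[h=e] σ[e<=8](S)) → 1
  π[u,e,f,h,z,v]((T ⋈[h=e] σ[e<=8](S))) → 1

E1 and E2 produce the same multiset:
u | e | f | h | z | v
s | 3 | 4 | 3 | s | r

yes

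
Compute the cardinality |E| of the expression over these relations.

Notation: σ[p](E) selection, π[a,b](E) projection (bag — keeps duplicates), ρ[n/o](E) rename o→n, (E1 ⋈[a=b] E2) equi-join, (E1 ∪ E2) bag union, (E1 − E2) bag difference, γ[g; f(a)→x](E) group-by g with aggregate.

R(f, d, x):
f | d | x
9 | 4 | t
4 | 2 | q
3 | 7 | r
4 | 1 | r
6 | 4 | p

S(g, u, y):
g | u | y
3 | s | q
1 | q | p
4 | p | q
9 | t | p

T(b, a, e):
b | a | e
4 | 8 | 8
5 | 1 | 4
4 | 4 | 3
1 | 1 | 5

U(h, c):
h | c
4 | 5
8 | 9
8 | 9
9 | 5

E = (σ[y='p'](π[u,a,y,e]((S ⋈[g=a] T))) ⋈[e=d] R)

Subexpression sizes:
  S → 4
  T → 4
  (S ⋈[g=a] T) → 3
  π[u,a,y,e]((S ⋈[g=a] T)) → 3
  σ[y='p'](π[u,a,y,e]((S ⋈[g=a] T))) → 2
  R → 5
  (σ[y='p'](π[u,a,y,e]((S ⋈[g=a] T))) ⋈[e=d] R) → 2

|E| = 2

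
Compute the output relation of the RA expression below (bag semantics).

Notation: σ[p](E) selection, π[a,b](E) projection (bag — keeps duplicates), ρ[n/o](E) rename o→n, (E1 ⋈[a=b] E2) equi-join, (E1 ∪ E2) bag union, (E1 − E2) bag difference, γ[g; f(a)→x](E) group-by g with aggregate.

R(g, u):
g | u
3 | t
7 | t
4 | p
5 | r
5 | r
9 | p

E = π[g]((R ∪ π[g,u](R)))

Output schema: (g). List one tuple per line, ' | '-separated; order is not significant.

Per-node cardinality:
  R → 6
  R → 6
  π[g,u](R) → 6
  (R ∪ π[g,u](R)) → 12
  π[g]((R ∪ π[g,u](R))) → 12

== RESULT ==
g
3
3
4
4
5
5
5
5
7
7
9
9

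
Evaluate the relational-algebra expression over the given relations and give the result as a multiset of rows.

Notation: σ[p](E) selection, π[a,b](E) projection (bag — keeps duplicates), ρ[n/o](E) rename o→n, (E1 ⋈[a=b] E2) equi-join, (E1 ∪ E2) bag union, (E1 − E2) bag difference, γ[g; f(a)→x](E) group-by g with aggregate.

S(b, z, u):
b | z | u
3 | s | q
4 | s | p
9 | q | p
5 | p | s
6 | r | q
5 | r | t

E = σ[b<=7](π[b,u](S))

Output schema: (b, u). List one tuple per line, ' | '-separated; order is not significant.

Per-node cardinality:
  S → 6
  π[b,u](S) → 6
  σ[b<=7](π[b,u](S)) → 5

== RESULT ==
b | u
3 | q
4 | p
5 | s
5 | t
6 | q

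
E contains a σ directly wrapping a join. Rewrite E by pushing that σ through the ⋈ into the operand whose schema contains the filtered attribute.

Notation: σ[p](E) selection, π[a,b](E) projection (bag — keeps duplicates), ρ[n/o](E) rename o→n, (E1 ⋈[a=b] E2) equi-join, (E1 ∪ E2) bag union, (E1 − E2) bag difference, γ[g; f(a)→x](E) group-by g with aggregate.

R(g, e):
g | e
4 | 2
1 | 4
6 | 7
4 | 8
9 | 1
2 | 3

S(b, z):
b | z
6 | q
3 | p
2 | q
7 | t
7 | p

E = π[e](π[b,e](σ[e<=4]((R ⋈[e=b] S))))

σ filters on e, owned by the left side.
E' = π[e](π[b,e]((σ[e<=4](R) ⋈[e=b] S)))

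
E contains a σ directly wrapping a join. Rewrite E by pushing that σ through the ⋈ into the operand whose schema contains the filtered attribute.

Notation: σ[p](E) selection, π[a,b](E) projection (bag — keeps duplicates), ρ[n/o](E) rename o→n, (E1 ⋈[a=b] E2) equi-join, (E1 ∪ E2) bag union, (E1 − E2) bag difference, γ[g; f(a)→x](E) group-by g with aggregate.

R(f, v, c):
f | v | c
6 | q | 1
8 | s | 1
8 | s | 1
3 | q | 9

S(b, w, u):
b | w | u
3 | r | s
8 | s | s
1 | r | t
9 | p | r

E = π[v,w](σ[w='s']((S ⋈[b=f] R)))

σ filters on w, owned by the left side.
E' = π[v,w]((σ[w='s'](S) ⋈[b=f] R))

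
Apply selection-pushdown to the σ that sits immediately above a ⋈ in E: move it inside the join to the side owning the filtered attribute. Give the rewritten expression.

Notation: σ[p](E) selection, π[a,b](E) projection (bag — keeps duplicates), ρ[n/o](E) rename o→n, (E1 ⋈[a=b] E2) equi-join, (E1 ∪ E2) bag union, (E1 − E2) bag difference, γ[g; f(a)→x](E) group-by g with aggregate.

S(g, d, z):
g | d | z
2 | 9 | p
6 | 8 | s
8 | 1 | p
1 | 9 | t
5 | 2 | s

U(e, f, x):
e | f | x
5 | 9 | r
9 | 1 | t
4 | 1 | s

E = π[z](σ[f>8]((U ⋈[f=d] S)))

σ filters on f, owned by the left side.
E' = π[z]((σ[f>8](U) ⋈[f=d] S))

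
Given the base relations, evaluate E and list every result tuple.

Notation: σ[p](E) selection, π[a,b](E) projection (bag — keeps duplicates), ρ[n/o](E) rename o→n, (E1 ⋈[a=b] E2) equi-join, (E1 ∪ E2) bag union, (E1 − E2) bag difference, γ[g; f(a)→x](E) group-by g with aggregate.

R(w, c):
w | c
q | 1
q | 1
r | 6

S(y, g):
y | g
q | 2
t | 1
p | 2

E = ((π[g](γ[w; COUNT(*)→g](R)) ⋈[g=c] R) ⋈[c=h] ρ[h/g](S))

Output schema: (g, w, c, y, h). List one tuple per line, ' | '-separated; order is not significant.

Subexpression sizes:
  R → 3
  γ[w; COUNT(*)→g](R) → 2
  π[g](γ[w; COUNT(*)→g](R)) → 2
  R → 3
  (π[g](γ[w; COUNT(*)→g](R)) ⋈[g=c] R) → 2
  S → 3
  ρ[h/g](S) → 3
  ((π[g](γ[w; COUNT(*)→g](R)) ⋈[g=c] R) ⋈[c=h] ρ[h/g](S)) → 2

== RESULT ==
g | w | c | y | h
1 | q | 1 | t | 1
1 | q | 1 | t | 1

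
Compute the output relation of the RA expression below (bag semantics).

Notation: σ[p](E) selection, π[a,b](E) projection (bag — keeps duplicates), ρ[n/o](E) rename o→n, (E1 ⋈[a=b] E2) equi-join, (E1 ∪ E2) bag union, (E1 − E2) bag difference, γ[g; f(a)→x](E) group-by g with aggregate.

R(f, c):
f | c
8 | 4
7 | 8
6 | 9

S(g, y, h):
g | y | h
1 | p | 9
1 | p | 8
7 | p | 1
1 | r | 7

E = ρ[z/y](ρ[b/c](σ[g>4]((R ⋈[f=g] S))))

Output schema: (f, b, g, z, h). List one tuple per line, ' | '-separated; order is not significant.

Row counts bottom-up:
  R → 3
  S → 4
  (R ⋈[f=g] S) → 1
  σ[g>4]((R ⋈[f=g] S)) → 1
  ρ[b/c](σ[g>4]((R ⋈[f=g] S))) → 1
  ρ[z/y](ρ[b/c](σ[g>4]((R ⋈[f=g] S)))) → 1

== RESULT ==
f | b | g | z | h
7 | 8 | 7 | p | 1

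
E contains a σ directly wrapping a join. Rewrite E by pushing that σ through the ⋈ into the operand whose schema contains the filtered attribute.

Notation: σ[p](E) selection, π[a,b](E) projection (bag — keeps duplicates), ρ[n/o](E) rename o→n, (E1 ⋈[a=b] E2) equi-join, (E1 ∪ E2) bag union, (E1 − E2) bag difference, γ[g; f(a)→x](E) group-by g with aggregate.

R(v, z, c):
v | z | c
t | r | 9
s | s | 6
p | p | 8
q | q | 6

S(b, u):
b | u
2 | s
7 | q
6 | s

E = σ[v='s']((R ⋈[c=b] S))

σ filters on v, owned by the left side.
E' = (σ[v='s'](R) ⋈[c=b] S)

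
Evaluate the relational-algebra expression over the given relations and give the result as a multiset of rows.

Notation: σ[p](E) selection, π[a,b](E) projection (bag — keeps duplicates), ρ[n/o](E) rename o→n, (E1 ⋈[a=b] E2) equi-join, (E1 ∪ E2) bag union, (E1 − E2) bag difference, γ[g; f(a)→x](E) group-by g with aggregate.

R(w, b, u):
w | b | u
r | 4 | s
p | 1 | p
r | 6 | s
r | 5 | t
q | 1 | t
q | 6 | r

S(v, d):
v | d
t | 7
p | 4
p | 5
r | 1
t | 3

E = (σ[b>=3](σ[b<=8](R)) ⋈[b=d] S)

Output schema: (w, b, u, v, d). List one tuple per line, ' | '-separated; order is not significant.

Row counts bottom-up:
  R → 6
  σ[b<=8](R) → 6
  σ[b>=3](σ[b<=8](R)) → 4
  S → 5
  (σ[b>=3](σ[b<=8](R)) ⋈[b=d] S) → 2

== RESULT ==
w | b | u | v | d
r | 4 | s | p | 4
r | 5 | t | p | 5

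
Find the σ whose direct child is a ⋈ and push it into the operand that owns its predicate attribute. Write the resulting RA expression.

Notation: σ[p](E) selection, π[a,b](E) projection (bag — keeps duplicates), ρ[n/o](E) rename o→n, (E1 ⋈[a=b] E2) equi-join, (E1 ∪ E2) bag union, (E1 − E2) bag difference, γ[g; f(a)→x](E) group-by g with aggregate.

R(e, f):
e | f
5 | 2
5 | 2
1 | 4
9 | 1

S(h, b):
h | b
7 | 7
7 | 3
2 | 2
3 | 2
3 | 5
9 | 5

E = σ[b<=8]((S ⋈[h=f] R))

σ filters on b, owned by the left side.
E' = (σ[b<=8](S) ⋈[h=f] R)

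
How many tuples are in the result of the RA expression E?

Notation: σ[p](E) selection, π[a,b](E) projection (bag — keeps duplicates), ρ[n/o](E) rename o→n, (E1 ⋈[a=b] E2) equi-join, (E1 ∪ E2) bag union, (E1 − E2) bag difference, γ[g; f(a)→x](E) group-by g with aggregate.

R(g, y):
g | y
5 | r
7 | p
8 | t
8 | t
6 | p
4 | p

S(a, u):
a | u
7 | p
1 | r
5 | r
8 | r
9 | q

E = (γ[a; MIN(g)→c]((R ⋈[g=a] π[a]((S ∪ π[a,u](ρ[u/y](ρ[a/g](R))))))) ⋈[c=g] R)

Per-node cardinality:
  R → 6
  S → 5
  R → 6
  ρ[a/g](R) → 6
  ρ[u/y](ρ[a/g](R)) → 6
  π[a,u](ρ[u/y](ρ[a/g](R))) → 6
  (S ∪ π[a,u](ρ[u/y](ρ[a/g](R)))) → 11
  π[a]((S ∪ π[a,u](ρ[u/y](ρ[a/g](R))))) → 11
  (R ⋈[g=a] π[a]((S ∪ π[a,u](ρ[u/y](ρ[a/g](R)))))) → 12
  γ[a; MIN(g)→c]((R ⋈[g=a] π[a]((S ∪ π[a,u](ρ[u/y](ρ[a/g](R))))))) → 5
  R → 6
  (γ[a; MIN(g)→c]((R ⋈[g=a] π[a]((S ∪ π[a,u](ρ[u/y](ρ[a/g](R))))))) ⋈[c=g] R) → 6

|E| = 6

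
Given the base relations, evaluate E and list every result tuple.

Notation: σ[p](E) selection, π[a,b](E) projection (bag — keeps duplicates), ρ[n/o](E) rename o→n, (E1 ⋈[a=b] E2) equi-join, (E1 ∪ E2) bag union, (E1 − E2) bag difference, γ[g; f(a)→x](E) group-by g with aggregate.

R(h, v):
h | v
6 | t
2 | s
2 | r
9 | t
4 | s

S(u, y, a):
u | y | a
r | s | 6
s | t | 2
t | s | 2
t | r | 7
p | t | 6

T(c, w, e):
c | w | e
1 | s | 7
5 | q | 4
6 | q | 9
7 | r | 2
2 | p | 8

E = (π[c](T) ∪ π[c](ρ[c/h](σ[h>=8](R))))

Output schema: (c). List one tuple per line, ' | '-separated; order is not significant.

Per-node cardinality:
  T → 5
  π[c](T) → 5
  R → 5
  σ[h>=8](R) → 1
  ρ[c/h](σ[h>=8](R)) → 1
  π[c](ρ[c/h](σ[h>=8](R))) → 1
  (π[c](T) ∪ π[c](ρ[c/h](σ[h>=8](R)))) → 6

== RESULT ==
c
1
2
5
6
7
9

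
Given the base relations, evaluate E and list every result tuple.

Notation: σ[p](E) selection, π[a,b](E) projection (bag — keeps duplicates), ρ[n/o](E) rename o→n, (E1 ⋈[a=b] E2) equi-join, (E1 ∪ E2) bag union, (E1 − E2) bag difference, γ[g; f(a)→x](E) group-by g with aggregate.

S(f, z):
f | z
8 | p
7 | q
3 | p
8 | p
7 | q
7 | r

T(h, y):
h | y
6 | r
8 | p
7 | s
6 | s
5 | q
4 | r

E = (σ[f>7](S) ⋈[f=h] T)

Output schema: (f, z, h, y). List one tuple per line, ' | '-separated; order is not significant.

Per-node cardinality:
  S → 6
  σ[f>7](S) → 2
  T → 6
  (σ[f>7](S) ⋈[f=h] T) → 2

== RESULT ==
f | z | h | y
8 | p | 8 | p
8 | p | 8 | p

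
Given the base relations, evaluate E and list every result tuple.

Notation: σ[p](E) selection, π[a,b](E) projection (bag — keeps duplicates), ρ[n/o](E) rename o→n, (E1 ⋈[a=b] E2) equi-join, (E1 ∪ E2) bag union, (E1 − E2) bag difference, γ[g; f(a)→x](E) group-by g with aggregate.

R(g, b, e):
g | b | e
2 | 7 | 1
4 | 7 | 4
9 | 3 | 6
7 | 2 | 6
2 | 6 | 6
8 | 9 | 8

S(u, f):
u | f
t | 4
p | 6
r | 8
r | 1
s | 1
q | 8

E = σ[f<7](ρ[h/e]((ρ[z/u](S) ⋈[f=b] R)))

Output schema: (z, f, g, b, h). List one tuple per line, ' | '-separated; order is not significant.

Row counts bottom-up:
  S → 6
  ρ[z/u](S) → 6
  R → 6
  (ρ[z/u](S) ⋈[f=b] R) → 1
  ρ[h/e]((ρ[z/u](S) ⋈[f=b] R)) → 1
  σ[f<7](ρ[h/e]((ρ[z/u](S) ⋈[f=b] R))) → 1

== RESULT ==
z | f | g | b | h
p | 6 | 2 | 6 | 6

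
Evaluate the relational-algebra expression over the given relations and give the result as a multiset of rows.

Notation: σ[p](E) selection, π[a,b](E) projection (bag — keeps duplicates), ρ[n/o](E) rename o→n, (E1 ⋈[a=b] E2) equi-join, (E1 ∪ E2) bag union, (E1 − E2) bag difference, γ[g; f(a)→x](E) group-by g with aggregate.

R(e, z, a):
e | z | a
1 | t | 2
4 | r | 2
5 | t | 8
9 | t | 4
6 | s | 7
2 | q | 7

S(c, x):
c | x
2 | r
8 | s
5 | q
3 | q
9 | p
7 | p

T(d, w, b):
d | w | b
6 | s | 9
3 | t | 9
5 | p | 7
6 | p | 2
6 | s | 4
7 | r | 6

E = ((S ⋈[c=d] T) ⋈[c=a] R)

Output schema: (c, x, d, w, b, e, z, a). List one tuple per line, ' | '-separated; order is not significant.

Per-node cardinality:
  S → 6
  T → 6
  (S ⋈[c=d] T) → 3
  R → 6
  ((S ⋈[c=d] T) ⋈[c=a] R) → 2

== RESULT ==
c | x | d | w | b | e | z | a
7 | p | 7 | r | 6 | 2 | q | 7
7 | p | 7 | r | 6 | 6 | s | 7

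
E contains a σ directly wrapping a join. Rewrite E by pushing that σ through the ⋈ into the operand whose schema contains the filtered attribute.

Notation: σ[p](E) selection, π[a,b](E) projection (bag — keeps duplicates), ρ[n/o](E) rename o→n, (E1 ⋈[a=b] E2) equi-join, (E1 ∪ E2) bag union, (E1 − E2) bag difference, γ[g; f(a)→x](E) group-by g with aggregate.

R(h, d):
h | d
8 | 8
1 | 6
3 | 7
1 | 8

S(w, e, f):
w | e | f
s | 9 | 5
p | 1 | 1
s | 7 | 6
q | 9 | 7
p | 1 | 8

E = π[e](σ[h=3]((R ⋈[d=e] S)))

σ filters on h, owned by the left side.
E' = π[e]((σ[h=3](R) ⋈[d=e] S))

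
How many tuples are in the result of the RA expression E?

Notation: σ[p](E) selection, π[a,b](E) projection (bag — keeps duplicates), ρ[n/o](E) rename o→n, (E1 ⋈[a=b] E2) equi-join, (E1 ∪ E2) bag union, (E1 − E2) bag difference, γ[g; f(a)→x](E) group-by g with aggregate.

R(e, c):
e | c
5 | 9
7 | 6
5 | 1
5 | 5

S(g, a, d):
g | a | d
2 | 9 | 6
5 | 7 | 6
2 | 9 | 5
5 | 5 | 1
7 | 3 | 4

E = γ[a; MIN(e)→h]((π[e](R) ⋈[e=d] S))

Per-node cardinality:
  R → 4
  π[e](R) → 4
  S → 5
  (π[e](R) ⋈[e=d] S) → 3
  γ[a; MIN(e)→h]((π[e](R) ⋈[e=d] S)) → 1

|E| = 1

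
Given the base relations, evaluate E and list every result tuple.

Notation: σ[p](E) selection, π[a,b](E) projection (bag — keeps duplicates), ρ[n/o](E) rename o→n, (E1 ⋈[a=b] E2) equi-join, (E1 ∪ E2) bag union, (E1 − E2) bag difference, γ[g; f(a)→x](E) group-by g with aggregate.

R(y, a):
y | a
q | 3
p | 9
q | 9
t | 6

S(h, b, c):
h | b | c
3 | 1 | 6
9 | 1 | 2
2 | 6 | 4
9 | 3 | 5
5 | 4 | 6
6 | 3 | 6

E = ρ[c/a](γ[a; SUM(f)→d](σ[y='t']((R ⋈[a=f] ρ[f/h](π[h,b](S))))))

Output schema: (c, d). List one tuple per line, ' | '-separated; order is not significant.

Per-node cardinality:
  R → 4
  S → 6
  π[h,b](S) → 6
  ρ[f/h](π[h,b](S)) → 6
  (R ⋈[a=f] ρ[f/h](π[h,b](S))) → 6
  σ[y='t']((R ⋈[a=f] ρ[f/h](π[h,b](S)))) → 1
  γ[a; SUM(f)→d](σ[y='t']((R ⋈[a=f] ρ[f/h](π[h,b](S))))) → 1
  ρ[c/a](γ[a; SUM(f)→d](σ[y='t']((R ⋈[a=f] ρ[f/h](π[h,b](S)))))) → 1

== RESULT ==
c | d
6 | 6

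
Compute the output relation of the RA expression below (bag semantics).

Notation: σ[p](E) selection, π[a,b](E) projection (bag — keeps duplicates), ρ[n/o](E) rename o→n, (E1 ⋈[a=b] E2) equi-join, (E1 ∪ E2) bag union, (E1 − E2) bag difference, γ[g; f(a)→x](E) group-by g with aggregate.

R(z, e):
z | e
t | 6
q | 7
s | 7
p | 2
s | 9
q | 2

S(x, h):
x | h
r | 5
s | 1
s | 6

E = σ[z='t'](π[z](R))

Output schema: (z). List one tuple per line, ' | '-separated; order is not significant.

Stepwise |·|:
  R → 6
  π[z](R) → 6
  σ[z='t'](π[z](R)) → 1

== RESULT ==
z
t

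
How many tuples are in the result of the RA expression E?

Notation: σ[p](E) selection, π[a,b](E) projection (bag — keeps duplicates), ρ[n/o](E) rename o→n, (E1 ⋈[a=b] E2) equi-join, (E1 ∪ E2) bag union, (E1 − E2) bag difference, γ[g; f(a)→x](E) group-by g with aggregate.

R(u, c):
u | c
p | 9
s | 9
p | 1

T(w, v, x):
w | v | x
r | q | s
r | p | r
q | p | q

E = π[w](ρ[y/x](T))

Subexpression sizes:
  T → 3
  ρ[y/x](T) → 3
  π[w](ρ[y/x](T)) → 3

|E| = 3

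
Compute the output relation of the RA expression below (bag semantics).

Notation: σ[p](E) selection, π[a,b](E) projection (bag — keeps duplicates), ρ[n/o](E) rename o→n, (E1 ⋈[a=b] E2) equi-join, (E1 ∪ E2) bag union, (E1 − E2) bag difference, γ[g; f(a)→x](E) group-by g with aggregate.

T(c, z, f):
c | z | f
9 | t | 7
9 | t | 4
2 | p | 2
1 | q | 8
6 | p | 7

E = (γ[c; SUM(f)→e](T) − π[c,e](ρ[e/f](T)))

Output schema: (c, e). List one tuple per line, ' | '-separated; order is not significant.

Stepwise |·|:
  T → 5
  γ[c; SUM(f)→e](T) → 4
  T → 5
  ρ[e/f](T) → 5
  π[c,e](ρ[e/f](T)) → 5
  (γ[c; SUM(f)→e](T) − π[c,e](ρ[e/f](T))) → 1

== RESULT ==
c | e
9 | 11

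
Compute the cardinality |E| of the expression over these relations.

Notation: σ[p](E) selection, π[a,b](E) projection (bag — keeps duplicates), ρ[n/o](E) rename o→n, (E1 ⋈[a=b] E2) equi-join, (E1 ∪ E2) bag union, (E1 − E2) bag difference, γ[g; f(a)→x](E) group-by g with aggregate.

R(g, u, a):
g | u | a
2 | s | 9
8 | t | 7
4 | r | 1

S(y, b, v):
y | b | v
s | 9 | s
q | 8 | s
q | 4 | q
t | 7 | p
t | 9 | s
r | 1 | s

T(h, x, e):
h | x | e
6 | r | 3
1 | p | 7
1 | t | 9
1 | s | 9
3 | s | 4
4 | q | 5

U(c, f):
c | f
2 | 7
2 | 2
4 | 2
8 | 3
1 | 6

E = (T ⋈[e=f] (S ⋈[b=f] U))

Per-node cardinality:
  T → 6
  S → 6
  U → 5
  (S ⋈[b=f] U) → 1
  (T ⋈[e=f] (S ⋈[b=f] U)) → 1

|E| = 1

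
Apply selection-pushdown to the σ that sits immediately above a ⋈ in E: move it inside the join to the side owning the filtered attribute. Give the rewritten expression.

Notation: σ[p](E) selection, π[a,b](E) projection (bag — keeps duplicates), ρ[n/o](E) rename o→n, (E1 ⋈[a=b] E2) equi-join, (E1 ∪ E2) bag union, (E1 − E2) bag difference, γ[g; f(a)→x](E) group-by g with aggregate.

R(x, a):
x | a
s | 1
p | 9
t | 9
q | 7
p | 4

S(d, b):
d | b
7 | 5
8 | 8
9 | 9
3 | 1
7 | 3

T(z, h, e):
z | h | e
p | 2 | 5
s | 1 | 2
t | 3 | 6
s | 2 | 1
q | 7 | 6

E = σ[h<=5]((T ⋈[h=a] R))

σ filters on h, owned by the left side.
E' = (σ[h<=5](T) ⋈[h=a] R)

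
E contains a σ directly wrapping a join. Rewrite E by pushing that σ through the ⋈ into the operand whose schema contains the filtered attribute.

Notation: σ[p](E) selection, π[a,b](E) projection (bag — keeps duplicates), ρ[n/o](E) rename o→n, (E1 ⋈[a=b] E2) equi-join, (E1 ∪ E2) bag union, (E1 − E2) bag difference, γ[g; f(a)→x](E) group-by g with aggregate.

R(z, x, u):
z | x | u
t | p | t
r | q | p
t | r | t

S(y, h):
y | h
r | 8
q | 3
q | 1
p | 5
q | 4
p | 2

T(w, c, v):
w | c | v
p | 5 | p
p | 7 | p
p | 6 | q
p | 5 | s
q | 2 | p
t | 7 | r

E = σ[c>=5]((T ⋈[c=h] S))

σ filters on c, owned by the left side.
E' = (σ[c>=5](T) ⋈[c=h] S)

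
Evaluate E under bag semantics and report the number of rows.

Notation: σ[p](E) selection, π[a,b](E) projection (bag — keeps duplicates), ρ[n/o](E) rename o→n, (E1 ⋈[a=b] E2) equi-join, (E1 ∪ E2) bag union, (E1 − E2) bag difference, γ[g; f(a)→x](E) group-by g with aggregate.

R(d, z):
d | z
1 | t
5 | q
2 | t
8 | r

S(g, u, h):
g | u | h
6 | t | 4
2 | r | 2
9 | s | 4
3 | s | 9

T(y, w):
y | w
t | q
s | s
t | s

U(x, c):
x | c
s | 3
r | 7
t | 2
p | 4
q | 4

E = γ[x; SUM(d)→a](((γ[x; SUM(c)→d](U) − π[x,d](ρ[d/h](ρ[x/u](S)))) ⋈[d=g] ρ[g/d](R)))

Per-node cardinality:
  U → 5
  γ[x; SUM(c)→d](U) → 5
  S → 4
  ρ[x/u](S) → 4
  ρ[d/h](ρ[x/u](S)) → 4
  π[x,d](ρ[d/h](ρ[x/u](S))) → 4
  (γ[x; SUM(c)→d](U) − π[x,d](ρ[d/h](ρ[x/u](S)))) → 5
  R → 4
  ρ[g/d](R) → 4
  ((γ[x; SUM(c)→d](U) − π[x,d](ρ[d/h](ρ[x/u](S)))) ⋈[d=g] ρ[g/d](R)) → 1
  γ[x; SUM(d)→a](((γ[x; SUM(c)→d](U) − π[x,d](ρ[d/h](ρ[x/u](S)))) ⋈[d=g] ρ[g/d](R))) → 1

|E| = 1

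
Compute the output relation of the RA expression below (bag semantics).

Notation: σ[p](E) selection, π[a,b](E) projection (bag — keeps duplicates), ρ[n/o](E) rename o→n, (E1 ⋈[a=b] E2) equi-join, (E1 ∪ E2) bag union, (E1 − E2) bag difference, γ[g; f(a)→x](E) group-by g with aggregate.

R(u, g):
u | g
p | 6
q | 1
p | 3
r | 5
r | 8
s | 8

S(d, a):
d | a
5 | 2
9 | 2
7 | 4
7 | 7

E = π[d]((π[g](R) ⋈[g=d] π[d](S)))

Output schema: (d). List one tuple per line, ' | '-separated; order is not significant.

Per-node cardinality:
  R → 6
  π[g](R) → 6
  S → 4
  π[d](S) → 4
  (π[g](R) ⋈[g=d] π[d](S)) → 1
  π[d]((π[g](R) ⋈[g=d] π[d](S))) → 1

== RESULT ==
d
5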